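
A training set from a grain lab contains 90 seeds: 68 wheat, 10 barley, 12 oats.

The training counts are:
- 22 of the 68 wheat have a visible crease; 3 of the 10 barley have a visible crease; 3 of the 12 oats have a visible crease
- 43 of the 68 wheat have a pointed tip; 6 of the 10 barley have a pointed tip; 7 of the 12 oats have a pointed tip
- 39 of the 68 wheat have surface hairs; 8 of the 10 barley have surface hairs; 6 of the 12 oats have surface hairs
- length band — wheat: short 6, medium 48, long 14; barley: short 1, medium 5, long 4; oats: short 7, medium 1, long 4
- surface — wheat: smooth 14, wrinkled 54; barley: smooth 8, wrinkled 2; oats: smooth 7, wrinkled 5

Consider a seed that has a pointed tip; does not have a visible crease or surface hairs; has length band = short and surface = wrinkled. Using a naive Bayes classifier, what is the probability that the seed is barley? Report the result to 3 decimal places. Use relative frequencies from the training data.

0.011

wheat: (68/90) × (46/68) × (43/68) × (29/68) × (6/68) × (54/68) ≈ 0.00965809
barley: (10/90) × (7/10) × (6/10) × (2/10) × (1/10) × (2/10) ≈ 0.000186667
oats: (12/90) × (9/12) × (7/12) × (6/12) × (7/12) × (5/12) ≈ 0.00708912
P(barley | x) = 0.000186667 / 0.016933877 ≈ 0.011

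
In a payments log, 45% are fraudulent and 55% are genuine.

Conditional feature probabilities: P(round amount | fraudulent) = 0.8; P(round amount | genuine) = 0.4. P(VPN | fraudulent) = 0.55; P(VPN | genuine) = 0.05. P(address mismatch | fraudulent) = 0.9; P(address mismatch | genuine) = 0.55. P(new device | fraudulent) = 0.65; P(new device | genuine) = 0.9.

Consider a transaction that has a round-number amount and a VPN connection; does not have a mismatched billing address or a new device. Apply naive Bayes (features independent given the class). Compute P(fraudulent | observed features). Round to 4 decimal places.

fraudulent: 0.45 × 0.8 × 0.55 × (1−0.9) × (1−0.65) = 0.00693
genuine: 0.55 × 0.4 × 0.05 × (1−0.55) × (1−0.9) = 0.000495
P(fraudulent | x) = 0.00693 / 0.007425 ≈ 0.9333

0.9333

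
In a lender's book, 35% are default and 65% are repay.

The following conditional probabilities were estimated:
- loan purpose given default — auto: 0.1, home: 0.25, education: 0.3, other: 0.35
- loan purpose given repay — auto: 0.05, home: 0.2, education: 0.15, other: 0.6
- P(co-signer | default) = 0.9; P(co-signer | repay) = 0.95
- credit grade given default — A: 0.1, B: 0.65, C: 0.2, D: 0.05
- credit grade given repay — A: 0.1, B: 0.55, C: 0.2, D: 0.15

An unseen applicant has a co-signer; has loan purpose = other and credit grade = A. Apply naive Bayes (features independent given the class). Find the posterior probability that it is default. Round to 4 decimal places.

default: 0.35 × 0.35 × 0.9 × 0.1 = 0.011025
repay: 0.65 × 0.6 × 0.95 × 0.1 = 0.03705
P(default | x) = 0.011025 / 0.048075 ≈ 0.2293

0.2293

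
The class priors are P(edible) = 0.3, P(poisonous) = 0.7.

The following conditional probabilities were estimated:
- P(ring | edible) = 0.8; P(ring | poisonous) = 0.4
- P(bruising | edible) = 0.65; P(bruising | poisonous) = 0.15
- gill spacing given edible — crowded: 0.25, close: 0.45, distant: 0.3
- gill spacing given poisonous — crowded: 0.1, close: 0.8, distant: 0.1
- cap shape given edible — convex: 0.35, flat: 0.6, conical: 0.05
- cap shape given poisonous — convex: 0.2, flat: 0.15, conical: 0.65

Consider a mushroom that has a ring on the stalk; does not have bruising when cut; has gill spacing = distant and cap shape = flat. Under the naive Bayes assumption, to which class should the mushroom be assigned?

edible

edible: 0.3 × 0.8 × (1−0.65) × 0.3 × 0.6 = 0.01512
poisonous: 0.7 × 0.4 × (1−0.15) × 0.1 × 0.15 = 0.00357
Highest score → edible.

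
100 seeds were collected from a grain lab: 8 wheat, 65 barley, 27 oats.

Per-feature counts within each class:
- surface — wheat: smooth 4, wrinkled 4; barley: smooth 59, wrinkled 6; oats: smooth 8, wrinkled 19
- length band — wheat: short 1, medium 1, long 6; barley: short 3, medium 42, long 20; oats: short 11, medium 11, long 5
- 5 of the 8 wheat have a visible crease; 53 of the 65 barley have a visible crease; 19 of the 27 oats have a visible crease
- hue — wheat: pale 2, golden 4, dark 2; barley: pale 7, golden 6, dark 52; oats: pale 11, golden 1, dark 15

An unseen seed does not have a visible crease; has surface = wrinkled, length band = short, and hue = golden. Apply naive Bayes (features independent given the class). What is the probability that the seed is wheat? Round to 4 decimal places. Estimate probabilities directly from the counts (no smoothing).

wheat: (8/100) × (4/8) × (1/8) × (3/8) × (4/8) = 0.0009375
barley: (65/100) × (6/65) × (3/65) × (12/65) × (6/65) ≈ 0.0000471916
oats: (27/100) × (19/27) × (11/27) × (8/27) × (1/27) ≈ 0.000849464
P(wheat | x) = 0.0009375 / 0.0018341556 ≈ 0.5111

0.5111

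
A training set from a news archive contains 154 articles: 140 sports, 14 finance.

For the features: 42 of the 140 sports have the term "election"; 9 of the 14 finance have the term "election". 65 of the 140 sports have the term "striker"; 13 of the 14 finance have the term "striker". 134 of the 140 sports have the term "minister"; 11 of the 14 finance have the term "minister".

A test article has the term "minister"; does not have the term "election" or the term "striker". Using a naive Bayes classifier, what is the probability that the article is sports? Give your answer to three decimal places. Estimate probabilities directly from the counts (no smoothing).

0.994

sports: (140/154) × (98/140) × (75/140) × (134/140) ≈ 0.326299
finance: (14/154) × (5/14) × (1/14) × (11/14) ≈ 0.00182216
P(sports | x) = 0.326299 / 0.32812116 ≈ 0.994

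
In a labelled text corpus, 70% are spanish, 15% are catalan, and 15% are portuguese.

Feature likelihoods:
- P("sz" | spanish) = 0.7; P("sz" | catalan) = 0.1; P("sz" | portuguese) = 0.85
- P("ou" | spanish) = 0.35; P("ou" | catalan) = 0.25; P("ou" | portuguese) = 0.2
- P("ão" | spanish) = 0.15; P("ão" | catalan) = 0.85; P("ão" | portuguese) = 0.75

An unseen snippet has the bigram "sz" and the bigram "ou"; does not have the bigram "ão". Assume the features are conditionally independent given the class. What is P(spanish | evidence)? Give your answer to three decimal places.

spanish: 0.7 × 0.7 × 0.35 × (1−0.15) = 0.145775
catalan: 0.15 × 0.1 × 0.25 × (1−0.85) = 0.0005625
portuguese: 0.15 × 0.85 × 0.2 × (1−0.75) = 0.006375
P(spanish | x) = 0.145775 / 0.1527125 ≈ 0.955

0.955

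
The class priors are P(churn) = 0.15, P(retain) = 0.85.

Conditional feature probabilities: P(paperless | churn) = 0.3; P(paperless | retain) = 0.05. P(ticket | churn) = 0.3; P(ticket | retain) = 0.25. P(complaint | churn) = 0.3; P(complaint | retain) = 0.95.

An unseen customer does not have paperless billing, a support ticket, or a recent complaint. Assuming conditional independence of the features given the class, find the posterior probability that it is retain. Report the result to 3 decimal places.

0.370

churn: 0.15 × (1−0.3) × (1−0.3) × (1−0.3) = 0.05145
retain: 0.85 × (1−0.05) × (1−0.25) × (1−0.95) = 0.03028125
P(retain | x) = 0.03028125 / 0.08173125 ≈ 0.370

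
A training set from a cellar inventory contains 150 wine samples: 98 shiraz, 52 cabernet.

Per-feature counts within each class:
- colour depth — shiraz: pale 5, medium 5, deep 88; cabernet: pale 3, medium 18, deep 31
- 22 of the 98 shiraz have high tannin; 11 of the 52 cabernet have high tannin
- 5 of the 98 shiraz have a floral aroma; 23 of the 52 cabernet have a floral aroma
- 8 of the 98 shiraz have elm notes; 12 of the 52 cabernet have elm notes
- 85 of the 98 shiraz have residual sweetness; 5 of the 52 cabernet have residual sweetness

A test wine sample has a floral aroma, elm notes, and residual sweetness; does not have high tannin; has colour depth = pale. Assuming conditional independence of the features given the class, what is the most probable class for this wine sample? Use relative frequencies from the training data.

shiraz: (98/150) × (5/98) × (76/98) × (5/98) × (8/98) × (85/98) ≈ 0.0000933828
cabernet: (52/150) × (3/52) × (41/52) × (23/52) × (12/52) × (5/52) ≈ 0.000154767
Highest score → cabernet.

cabernet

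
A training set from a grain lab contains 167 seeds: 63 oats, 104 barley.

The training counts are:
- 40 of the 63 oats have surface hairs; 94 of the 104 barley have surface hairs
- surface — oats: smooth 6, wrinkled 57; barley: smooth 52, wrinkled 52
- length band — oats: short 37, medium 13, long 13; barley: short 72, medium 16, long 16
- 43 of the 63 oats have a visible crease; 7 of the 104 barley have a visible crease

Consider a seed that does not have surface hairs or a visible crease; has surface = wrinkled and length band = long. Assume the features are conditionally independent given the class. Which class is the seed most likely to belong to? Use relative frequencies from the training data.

oats

oats: (63/167) × (23/63) × (57/63) × (13/63) × (20/63) ≈ 0.00816278
barley: (104/167) × (10/104) × (52/104) × (16/104) × (97/104) ≈ 0.00429614
Highest score → oats.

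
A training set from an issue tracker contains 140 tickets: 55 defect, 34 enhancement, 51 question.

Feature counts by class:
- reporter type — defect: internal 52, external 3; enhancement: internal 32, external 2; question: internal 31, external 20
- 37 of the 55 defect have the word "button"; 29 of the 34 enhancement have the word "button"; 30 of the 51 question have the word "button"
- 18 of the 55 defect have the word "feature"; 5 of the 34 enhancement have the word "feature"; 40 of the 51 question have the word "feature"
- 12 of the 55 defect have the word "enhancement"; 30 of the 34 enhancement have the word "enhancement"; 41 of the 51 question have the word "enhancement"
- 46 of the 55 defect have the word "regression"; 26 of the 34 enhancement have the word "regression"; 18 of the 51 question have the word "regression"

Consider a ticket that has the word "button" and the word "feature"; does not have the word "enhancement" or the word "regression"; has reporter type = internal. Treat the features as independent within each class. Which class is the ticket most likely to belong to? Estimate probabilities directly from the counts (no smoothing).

question

defect: (55/140) × (52/55) × (37/55) × (18/55) × (43/55) × (9/55) ≈ 0.0104619
enhancement: (34/140) × (32/34) × (29/34) × (5/34) × (4/34) × (8/34) ≈ 0.000793641
question: (51/140) × (31/51) × (30/51) × (40/51) × (10/51) × (33/51) ≈ 0.0129613
Highest score → question.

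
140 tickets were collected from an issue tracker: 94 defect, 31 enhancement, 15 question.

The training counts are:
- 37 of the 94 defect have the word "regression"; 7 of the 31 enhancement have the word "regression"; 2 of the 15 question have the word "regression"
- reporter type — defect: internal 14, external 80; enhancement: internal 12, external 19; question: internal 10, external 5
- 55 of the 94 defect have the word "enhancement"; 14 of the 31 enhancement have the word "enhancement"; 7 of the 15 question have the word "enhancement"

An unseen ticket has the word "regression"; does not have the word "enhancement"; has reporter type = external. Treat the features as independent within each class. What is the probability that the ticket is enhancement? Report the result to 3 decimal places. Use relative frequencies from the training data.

0.149

defect: (94/140) × (37/94) × (80/94) × (39/94) ≈ 0.0933195
enhancement: (31/140) × (7/31) × (19/31) × (17/31) ≈ 0.0168054
question: (15/140) × (2/15) × (5/15) × (8/15) ≈ 0.00253968
P(enhancement | x) = 0.0168054 / 0.11266458 ≈ 0.149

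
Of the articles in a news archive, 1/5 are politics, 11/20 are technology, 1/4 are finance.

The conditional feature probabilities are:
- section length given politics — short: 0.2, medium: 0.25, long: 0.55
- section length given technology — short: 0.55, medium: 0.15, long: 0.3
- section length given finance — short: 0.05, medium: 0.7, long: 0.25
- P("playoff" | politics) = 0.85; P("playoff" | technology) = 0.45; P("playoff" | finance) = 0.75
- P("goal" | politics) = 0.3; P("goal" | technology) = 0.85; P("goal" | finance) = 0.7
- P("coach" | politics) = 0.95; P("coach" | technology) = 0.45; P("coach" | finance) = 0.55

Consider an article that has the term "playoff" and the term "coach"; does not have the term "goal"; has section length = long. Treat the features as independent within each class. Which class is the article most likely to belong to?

politics

politics: 0.2 × 0.55 × 0.85 × (1−0.3) × 0.95 = 0.0621775
technology: 0.55 × 0.3 × 0.45 × (1−0.85) × 0.45 = 0.005011875
finance: 0.25 × 0.25 × 0.75 × (1−0.7) × 0.55 = 0.007734375
Highest score → politics.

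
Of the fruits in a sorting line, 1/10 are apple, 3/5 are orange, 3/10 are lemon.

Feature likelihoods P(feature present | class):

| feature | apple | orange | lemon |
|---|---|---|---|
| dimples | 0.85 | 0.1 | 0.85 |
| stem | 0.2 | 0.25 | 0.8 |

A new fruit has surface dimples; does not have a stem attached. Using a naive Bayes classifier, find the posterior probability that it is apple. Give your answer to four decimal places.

0.4146

apple: 0.1 × 0.85 × (1−0.2) = 0.068
orange: 0.6 × 0.1 × (1−0.25) = 0.045
lemon: 0.3 × 0.85 × (1−0.8) = 0.051
P(apple | x) = 0.068 / 0.164 ≈ 0.4146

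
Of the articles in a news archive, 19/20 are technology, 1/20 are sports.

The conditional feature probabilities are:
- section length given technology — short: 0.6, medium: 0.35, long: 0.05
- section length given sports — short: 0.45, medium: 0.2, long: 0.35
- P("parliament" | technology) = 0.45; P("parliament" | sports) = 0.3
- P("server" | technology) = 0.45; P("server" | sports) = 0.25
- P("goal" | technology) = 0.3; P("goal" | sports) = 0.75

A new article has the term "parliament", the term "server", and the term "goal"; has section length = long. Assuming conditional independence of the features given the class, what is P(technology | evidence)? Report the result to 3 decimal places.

technology: 0.95 × 0.05 × 0.45 × 0.45 × 0.3 = 0.002885625
sports: 0.05 × 0.35 × 0.3 × 0.25 × 0.75 = 0.000984375
P(technology | x) = 0.002885625 / 0.00387 ≈ 0.746

0.746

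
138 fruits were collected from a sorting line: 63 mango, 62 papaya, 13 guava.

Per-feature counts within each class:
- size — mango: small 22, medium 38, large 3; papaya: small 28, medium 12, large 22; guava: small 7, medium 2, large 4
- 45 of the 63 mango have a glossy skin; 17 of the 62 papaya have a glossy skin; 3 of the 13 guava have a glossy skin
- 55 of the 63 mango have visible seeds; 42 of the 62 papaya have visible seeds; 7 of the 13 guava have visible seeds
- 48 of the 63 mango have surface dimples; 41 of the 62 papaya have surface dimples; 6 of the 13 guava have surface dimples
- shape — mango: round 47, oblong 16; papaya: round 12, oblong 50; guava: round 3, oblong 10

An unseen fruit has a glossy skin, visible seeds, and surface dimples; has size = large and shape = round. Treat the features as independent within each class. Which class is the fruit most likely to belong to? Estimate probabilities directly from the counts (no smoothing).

mango: (63/138) × (3/63) × (45/63) × (55/63) × (48/63) × (47/63) ≈ 0.00770538
papaya: (62/138) × (22/62) × (17/62) × (42/62) × (41/62) × (12/62) ≈ 0.00379001
guava: (13/138) × (4/13) × (3/13) × (7/13) × (6/13) × (3/13) ≈ 0.000383618
Highest score → mango.

mango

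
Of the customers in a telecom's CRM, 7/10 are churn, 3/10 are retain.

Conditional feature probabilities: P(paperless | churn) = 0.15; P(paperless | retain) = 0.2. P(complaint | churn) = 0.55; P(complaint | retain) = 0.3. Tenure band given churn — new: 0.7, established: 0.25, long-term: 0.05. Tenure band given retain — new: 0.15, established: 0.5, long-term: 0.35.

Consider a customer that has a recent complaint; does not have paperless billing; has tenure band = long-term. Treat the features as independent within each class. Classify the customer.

churn: 0.7 × (1−0.15) × 0.55 × 0.05 = 0.0163625
retain: 0.3 × (1−0.2) × 0.3 × 0.35 = 0.0252
Highest score → retain.

retain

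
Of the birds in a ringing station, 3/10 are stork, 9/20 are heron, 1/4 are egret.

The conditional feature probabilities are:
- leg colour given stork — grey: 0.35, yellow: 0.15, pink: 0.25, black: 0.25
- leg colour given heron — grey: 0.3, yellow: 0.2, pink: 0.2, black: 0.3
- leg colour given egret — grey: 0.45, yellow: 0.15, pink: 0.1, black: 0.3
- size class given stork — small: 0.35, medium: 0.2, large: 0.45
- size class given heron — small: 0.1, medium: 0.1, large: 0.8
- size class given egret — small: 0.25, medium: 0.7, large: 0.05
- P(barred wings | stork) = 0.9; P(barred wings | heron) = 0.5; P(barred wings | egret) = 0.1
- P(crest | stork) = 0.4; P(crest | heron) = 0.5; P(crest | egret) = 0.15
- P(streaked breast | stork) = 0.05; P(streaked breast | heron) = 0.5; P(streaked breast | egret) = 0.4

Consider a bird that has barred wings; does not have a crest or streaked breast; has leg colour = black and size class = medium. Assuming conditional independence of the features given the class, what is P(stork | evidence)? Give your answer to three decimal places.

0.638

stork: 0.3 × 0.25 × 0.2 × 0.9 × (1−0.4) × (1−0.05) = 0.007695
heron: 0.45 × 0.3 × 0.1 × 0.5 × (1−0.5) × (1−0.5) = 0.0016875
egret: 0.25 × 0.3 × 0.7 × 0.1 × (1−0.15) × (1−0.4) = 0.0026775
P(stork | x) = 0.007695 / 0.01206 ≈ 0.638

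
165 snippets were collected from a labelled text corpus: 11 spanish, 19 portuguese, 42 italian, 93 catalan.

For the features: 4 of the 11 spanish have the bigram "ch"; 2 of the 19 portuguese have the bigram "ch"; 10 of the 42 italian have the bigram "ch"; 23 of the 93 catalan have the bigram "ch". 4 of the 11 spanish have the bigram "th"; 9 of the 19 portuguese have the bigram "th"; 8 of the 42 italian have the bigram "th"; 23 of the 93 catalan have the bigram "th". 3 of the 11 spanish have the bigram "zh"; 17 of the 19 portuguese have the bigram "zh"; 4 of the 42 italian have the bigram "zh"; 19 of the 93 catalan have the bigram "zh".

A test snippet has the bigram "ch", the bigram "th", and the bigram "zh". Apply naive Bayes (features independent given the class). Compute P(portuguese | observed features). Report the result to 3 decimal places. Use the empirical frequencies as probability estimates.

spanish: (11/165) × (4/11) × (4/11) × (3/11) ≈ 0.00240421
portuguese: (19/165) × (2/19) × (9/19) × (17/19) ≈ 0.00513725
italian: (42/165) × (10/42) × (8/42) × (4/42) ≈ 0.00109943
catalan: (93/165) × (23/93) × (23/93) × (19/93) ≈ 0.00704303
P(portuguese | x) = 0.00513725 / 0.01568392 ≈ 0.328

0.328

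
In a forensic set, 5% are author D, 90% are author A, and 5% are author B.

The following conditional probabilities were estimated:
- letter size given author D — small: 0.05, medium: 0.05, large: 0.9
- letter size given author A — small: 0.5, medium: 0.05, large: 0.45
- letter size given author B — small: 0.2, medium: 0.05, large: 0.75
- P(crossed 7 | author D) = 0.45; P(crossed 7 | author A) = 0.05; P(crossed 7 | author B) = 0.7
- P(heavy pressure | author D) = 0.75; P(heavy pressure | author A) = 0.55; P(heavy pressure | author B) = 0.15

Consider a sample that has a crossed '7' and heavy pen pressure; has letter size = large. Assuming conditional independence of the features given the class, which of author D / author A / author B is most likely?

author D: 0.05 × 0.9 × 0.45 × 0.75 = 0.0151875
author A: 0.9 × 0.45 × 0.05 × 0.55 = 0.0111375
author B: 0.05 × 0.75 × 0.7 × 0.15 = 0.0039375
Highest score → author D.

author D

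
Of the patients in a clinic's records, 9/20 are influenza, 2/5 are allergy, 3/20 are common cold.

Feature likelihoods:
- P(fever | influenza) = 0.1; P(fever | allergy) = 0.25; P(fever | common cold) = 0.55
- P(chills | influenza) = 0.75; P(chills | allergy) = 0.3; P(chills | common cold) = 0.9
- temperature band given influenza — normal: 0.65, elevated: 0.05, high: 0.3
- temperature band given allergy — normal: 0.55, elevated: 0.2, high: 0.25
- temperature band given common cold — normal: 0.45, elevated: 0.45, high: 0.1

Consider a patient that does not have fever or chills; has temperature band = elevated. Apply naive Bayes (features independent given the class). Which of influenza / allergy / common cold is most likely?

allergy

influenza: 0.45 × (1−0.1) × (1−0.75) × 0.05 = 0.0050625
allergy: 0.4 × (1−0.25) × (1−0.3) × 0.2 = 0.042
common cold: 0.15 × (1−0.55) × (1−0.9) × 0.45 = 0.0030375
Highest score → allergy.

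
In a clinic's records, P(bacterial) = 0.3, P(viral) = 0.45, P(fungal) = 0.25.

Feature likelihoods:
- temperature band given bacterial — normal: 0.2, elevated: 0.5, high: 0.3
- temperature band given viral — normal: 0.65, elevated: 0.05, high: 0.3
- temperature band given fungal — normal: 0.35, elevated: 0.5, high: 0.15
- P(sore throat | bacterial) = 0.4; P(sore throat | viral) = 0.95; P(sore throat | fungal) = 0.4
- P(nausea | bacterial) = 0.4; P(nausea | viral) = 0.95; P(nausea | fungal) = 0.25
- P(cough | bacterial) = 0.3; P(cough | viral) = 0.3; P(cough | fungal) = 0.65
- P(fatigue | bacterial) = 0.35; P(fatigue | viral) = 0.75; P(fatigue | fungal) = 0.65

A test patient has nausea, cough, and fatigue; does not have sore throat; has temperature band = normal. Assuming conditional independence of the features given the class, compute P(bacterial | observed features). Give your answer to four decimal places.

0.1485

bacterial: 0.3 × 0.2 × (1−0.4) × 0.4 × 0.3 × 0.35 = 0.001512
viral: 0.45 × 0.65 × (1−0.95) × 0.95 × 0.3 × 0.75 = 0.00312609375
fungal: 0.25 × 0.35 × (1−0.4) × 0.25 × 0.65 × 0.65 = 0.0055453125
P(bacterial | x) = 0.001512 / 0.01018340625 ≈ 0.1485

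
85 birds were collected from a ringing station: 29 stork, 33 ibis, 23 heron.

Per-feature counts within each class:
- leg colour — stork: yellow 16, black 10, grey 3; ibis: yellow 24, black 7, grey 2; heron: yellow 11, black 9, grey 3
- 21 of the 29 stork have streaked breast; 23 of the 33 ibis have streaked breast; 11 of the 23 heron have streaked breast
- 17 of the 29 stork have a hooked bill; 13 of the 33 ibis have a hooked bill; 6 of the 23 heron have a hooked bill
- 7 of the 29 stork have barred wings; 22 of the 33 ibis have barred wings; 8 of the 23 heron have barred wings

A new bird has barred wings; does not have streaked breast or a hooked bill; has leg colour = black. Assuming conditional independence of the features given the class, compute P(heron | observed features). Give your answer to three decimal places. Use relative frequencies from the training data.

stork: (29/85) × (10/29) × (8/29) × (12/29) × (7/29) ≈ 0.00324158
ibis: (33/85) × (7/33) × (10/33) × (20/33) × (22/33) ≈ 0.010083
heron: (23/85) × (9/23) × (12/23) × (17/23) × (8/23) ≈ 0.0142024
P(heron | x) = 0.0142024 / 0.02752698 ≈ 0.516

0.516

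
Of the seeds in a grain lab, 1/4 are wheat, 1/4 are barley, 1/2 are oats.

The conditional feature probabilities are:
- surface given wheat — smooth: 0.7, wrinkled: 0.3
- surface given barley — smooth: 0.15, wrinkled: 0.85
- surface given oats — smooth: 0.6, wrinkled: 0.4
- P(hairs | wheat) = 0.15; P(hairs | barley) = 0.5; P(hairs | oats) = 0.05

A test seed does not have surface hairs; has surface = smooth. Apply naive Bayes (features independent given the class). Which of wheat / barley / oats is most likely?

wheat: 0.25 × 0.7 × (1−0.15) = 0.14875
barley: 0.25 × 0.15 × (1−0.5) = 0.01875
oats: 0.5 × 0.6 × (1−0.05) = 0.285
Highest score → oats.

oats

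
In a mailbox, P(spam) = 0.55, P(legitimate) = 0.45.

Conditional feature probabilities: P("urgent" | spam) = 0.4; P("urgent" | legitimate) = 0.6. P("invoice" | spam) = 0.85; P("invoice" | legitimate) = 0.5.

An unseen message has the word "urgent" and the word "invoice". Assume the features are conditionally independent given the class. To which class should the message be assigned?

spam

spam: 0.55 × 0.4 × 0.85 = 0.187
legitimate: 0.45 × 0.6 × 0.5 = 0.135
Highest score → spam.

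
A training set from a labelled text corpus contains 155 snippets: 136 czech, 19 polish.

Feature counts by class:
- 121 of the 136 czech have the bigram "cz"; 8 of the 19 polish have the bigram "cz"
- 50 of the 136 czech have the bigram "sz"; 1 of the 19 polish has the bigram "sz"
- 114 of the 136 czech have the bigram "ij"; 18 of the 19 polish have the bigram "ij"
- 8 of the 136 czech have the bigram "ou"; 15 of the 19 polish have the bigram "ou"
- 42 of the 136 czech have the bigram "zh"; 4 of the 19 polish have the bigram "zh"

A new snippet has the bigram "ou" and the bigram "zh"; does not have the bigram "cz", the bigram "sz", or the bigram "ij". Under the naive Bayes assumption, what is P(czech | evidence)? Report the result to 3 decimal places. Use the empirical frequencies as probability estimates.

czech: (136/155) × (15/136) × (86/136) × (22/136) × (8/136) × (42/136) ≈ 0.000179831
polish: (19/155) × (11/19) × (18/19) × (1/19) × (15/19) × (4/19) ≈ 0.000588126
P(czech | x) = 0.000179831 / 0.000767957 ≈ 0.234

0.234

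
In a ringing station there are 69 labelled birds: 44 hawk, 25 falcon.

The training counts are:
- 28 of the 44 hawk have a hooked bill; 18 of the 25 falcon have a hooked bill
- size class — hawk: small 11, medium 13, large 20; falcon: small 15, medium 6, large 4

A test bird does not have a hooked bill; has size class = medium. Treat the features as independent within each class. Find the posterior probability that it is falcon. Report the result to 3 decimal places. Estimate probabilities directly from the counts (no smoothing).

hawk: (44/69) × (16/44) × (13/44) ≈ 0.0685112
falcon: (25/69) × (7/25) × (6/25) ≈ 0.0243478
P(falcon | x) = 0.0243478 / 0.092859 ≈ 0.262

0.262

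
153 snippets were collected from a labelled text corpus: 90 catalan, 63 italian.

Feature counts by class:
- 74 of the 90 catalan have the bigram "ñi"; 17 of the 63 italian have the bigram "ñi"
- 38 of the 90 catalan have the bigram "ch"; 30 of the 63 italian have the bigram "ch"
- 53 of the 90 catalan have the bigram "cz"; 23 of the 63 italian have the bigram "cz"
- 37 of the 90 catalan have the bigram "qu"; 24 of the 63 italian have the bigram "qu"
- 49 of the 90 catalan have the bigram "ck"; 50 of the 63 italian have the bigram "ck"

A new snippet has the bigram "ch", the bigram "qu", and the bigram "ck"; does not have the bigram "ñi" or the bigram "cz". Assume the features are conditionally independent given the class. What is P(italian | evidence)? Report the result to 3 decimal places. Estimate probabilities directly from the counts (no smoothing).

catalan: (90/153) × (16/90) × (38/90) × (37/90) × (37/90) × (49/90) ≈ 0.00406295
italian: (63/153) × (46/63) × (30/63) × (40/63) × (24/63) × (50/63) ≈ 0.0274832
P(italian | x) = 0.0274832 / 0.03154615 ≈ 0.871

0.871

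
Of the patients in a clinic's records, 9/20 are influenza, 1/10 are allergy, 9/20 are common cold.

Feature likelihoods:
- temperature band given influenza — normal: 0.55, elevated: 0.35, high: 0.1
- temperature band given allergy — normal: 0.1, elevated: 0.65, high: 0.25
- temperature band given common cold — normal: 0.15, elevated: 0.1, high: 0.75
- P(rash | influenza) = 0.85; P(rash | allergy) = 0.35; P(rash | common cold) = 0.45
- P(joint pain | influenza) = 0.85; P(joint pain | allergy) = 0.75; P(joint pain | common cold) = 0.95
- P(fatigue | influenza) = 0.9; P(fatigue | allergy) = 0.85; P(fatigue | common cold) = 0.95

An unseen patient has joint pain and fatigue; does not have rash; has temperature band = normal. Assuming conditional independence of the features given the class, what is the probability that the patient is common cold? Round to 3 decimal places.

influenza: 0.45 × 0.55 × (1−0.85) × 0.85 × 0.9 = 0.028400625
allergy: 0.1 × 0.1 × (1−0.35) × 0.75 × 0.85 = 0.00414375
common cold: 0.45 × 0.15 × (1−0.45) × 0.95 × 0.95 = 0.0335053125
P(common cold | x) = 0.0335053125 / 0.0660496875 ≈ 0.507

0.507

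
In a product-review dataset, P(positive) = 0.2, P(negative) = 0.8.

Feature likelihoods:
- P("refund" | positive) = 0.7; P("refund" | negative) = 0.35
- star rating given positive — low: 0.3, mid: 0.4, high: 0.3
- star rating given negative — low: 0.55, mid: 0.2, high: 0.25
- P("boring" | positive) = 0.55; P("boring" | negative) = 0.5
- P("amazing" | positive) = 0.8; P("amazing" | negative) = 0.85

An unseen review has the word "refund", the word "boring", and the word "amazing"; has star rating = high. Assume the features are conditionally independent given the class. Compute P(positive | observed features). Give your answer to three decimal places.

0.383

positive: 0.2 × 0.7 × 0.3 × 0.55 × 0.8 = 0.01848
negative: 0.8 × 0.35 × 0.25 × 0.5 × 0.85 = 0.02975
P(positive | x) = 0.01848 / 0.04823 ≈ 0.383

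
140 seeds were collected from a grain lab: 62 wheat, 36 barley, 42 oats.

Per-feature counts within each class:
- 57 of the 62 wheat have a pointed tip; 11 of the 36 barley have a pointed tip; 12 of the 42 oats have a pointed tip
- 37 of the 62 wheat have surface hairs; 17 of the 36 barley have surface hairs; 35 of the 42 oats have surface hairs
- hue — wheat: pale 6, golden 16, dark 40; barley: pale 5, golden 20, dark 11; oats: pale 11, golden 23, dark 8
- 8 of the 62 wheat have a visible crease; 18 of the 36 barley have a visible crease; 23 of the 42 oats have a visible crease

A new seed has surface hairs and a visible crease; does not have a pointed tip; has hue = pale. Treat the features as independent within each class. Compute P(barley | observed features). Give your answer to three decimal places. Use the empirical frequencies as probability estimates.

0.185

wheat: (62/140) × (5/62) × (37/62) × (6/62) × (8/62) ≈ 0.00026614
barley: (36/140) × (25/36) × (17/36) × (5/36) × (18/36) ≈ 0.00585593
oats: (42/140) × (30/42) × (35/42) × (11/42) × (23/42) ≈ 0.0256114
P(barley | x) = 0.00585593 / 0.03173347 ≈ 0.185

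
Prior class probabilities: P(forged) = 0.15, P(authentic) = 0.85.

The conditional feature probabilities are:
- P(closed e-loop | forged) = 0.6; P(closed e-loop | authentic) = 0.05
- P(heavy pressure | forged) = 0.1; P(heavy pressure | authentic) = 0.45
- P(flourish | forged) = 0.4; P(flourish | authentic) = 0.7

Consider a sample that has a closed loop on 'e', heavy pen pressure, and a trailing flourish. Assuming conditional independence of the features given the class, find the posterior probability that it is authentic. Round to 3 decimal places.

0.788

forged: 0.15 × 0.6 × 0.1 × 0.4 = 0.0036
authentic: 0.85 × 0.05 × 0.45 × 0.7 = 0.0133875
P(authentic | x) = 0.0133875 / 0.0169875 ≈ 0.788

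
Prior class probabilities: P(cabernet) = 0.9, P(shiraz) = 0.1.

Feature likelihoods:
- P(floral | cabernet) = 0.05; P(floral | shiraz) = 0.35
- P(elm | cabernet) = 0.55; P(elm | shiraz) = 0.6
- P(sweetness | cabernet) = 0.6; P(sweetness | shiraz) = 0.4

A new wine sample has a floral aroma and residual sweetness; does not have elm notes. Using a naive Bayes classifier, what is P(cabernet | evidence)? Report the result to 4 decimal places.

cabernet: 0.9 × 0.05 × (1−0.55) × 0.6 = 0.01215
shiraz: 0.1 × 0.35 × (1−0.6) × 0.4 = 0.0056
P(cabernet | x) = 0.01215 / 0.01775 ≈ 0.6845

0.6845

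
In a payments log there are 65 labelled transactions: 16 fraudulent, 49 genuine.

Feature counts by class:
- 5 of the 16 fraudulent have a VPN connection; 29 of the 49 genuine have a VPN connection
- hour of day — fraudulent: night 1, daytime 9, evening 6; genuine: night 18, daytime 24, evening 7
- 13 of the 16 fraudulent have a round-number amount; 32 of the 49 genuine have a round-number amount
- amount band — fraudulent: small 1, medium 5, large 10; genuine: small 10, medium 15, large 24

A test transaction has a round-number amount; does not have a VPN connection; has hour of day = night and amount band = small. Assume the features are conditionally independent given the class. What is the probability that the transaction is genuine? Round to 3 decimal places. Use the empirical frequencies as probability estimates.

0.966

fraudulent: (16/65) × (11/16) × (1/16) × (13/16) × (1/16) = 0.000537109375
genuine: (49/65) × (20/49) × (18/49) × (32/49) × (10/49) ≈ 0.0150644
P(genuine | x) = 0.0150644 / 0.015601509375 ≈ 0.966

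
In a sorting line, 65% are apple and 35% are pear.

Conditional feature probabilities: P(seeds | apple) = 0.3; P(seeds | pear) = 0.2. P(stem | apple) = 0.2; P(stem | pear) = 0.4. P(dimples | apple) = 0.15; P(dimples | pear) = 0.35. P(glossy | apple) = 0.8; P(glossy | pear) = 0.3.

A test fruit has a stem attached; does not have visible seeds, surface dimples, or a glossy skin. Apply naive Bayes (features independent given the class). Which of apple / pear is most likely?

pear

apple: 0.65 × (1−0.3) × 0.2 × (1−0.15) × (1−0.8) = 0.01547
pear: 0.35 × (1−0.2) × 0.4 × (1−0.35) × (1−0.3) = 0.05096
Highest score → pear.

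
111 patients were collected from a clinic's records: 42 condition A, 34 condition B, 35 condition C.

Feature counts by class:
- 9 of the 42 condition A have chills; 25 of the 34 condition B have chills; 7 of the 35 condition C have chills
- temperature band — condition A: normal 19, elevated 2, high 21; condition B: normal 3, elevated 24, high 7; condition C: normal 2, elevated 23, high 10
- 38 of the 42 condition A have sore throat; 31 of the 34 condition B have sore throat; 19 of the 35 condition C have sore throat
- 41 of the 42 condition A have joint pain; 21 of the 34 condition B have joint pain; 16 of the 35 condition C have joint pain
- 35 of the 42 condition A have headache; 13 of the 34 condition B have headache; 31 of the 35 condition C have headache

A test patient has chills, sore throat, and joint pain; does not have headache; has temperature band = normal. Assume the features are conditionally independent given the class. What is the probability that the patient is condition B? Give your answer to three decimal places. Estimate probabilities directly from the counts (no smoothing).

0.557

condition A: (42/111) × (9/42) × (19/42) × (38/42) × (41/42) × (7/42) ≈ 0.00539935
condition B: (34/111) × (25/34) × (3/34) × (31/34) × (21/34) × (21/34) ≈ 0.00691231
condition C: (35/111) × (7/35) × (2/35) × (19/35) × (16/35) × (4/35) ≈ 0.000102204
P(condition B | x) = 0.00691231 / 0.012413864 ≈ 0.557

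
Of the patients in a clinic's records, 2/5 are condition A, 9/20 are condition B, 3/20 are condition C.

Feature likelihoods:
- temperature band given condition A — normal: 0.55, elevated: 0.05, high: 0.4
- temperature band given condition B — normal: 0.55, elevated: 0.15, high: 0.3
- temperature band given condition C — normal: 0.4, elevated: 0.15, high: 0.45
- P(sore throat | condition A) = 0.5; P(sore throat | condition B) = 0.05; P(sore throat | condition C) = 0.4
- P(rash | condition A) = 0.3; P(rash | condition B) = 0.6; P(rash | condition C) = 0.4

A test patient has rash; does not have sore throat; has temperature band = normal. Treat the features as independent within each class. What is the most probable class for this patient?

condition A: 0.4 × 0.55 × (1−0.5) × 0.3 = 0.033
condition B: 0.45 × 0.55 × (1−0.05) × 0.6 = 0.141075
condition C: 0.15 × 0.4 × (1−0.4) × 0.4 = 0.0144
Highest score → condition B.

condition B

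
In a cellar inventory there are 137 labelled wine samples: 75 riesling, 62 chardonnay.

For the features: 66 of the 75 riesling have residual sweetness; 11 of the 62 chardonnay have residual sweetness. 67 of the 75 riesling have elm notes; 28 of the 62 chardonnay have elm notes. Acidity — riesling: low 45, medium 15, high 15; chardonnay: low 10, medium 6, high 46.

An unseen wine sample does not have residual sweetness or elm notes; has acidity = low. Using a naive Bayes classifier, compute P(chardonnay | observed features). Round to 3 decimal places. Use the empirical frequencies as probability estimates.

riesling: (75/137) × (9/75) × (8/75) × (45/75) ≈ 0.00420438
chardonnay: (62/137) × (51/62) × (34/62) × (10/62) ≈ 0.0329265
P(chardonnay | x) = 0.0329265 / 0.03713088 ≈ 0.887

0.887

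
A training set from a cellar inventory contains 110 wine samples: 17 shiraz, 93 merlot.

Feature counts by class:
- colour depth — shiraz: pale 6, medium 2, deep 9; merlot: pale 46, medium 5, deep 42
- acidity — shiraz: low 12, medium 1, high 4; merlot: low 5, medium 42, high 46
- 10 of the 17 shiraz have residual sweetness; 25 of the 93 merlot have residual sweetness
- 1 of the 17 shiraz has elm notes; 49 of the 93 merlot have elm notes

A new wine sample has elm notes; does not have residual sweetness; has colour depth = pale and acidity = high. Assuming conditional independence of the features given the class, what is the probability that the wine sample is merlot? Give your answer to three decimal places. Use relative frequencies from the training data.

0.996

shiraz: (17/110) × (6/17) × (4/17) × (7/17) × (1/17) ≈ 0.000310864
merlot: (93/110) × (46/93) × (46/93) × (68/93) × (49/93) ≈ 0.0796855
P(merlot | x) = 0.0796855 / 0.079996364 ≈ 0.996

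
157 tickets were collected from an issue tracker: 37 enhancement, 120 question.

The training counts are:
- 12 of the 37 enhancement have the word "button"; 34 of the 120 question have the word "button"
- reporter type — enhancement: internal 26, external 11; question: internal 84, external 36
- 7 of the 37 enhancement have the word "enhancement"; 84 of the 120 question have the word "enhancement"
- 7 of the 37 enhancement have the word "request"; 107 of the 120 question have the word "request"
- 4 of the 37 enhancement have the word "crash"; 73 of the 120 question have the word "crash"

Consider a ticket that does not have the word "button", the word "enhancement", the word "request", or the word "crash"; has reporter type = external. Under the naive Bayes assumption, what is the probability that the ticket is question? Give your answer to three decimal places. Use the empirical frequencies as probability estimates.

0.070

enhancement: (37/157) × (25/37) × (11/37) × (30/37) × (30/37) × (33/37) ≈ 0.0277576
question: (120/157) × (86/120) × (36/120) × (36/120) × (13/120) × (47/120) ≈ 0.0020918
P(question | x) = 0.0020918 / 0.0298494 ≈ 0.070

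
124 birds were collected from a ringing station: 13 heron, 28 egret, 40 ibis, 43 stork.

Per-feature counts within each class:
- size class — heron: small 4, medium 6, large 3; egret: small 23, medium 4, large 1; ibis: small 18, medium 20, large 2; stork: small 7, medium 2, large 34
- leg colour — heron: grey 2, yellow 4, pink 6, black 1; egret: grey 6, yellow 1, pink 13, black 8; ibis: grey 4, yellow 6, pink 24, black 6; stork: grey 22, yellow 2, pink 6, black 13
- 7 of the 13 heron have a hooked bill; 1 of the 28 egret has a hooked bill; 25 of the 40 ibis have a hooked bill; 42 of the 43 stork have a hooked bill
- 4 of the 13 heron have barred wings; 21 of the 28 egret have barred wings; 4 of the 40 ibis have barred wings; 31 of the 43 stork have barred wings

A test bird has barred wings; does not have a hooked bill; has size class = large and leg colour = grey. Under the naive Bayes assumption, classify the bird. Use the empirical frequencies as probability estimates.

stork

heron: (13/124) × (3/13) × (2/13) × (6/13) × (4/13) ≈ 0.00052858
egret: (28/124) × (1/28) × (6/28) × (27/28) × (21/28) ≈ 0.00124979
ibis: (40/124) × (2/40) × (4/40) × (15/40) × (4/40) ≈ 0.0000604839
stork: (43/124) × (34/43) × (22/43) × (1/43) × (31/43) ≈ 0.00235199
Highest score → stork.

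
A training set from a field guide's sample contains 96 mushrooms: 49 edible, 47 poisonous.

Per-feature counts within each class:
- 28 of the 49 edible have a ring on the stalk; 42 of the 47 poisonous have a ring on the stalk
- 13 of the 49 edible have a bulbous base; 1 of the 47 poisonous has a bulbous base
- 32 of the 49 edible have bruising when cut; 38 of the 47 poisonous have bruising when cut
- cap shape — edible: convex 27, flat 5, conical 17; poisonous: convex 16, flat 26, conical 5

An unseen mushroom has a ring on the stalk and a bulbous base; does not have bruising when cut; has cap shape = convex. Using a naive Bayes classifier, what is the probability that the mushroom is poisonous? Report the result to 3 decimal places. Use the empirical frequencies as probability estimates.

edible: (49/96) × (28/49) × (13/49) × (17/49) × (27/49) ≈ 0.0147929
poisonous: (47/96) × (42/47) × (1/47) × (9/47) × (16/47) ≈ 0.000606802
P(poisonous | x) = 0.000606802 / 0.015399702 ≈ 0.039

0.039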